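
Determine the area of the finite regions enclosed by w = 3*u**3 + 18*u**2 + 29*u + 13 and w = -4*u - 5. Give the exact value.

Set the curves equal: 3*u**3 + 18*u**2 + 29*u + 13 = -4*u - 5, so 3*u**3 + 18*u**2 + 33*u + 18 = 0, which factors as 3*(u + 1)*(u + 2)*(u + 3) = 0. The curves meet at u = -3, -2, -1.
On [-3, -2], w = 3*u**3 + 18*u**2 + 29*u + 13 is on top; that piece has area ∫[-3,-2] (3*u**3 + 18*u**2 + 33*u + 18) du = 3/4.
On [-2, -1], w = -4*u - 5 is on top; that piece has area ∫[-2,-1] (-(3*u**3 + 18*u**2 + 33*u + 18)) du = 3/4.
Total enclosed area = 3/4 + 3/4 = 3/2.

3/2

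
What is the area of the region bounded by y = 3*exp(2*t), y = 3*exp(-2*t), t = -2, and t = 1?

The difference (3*exp(2*t)) - (3*exp(-2*t)) = 3*exp(2*t) - 3*exp(-2*t) changes sign at t = 0 inside [-2, 1], so split the integral there.
∫[-2,0] (3*exp(2*t) - 3*exp(-2*t)) dt = -3*exp(4)/2 - 3*exp(-4)/2 + 3; the area of that piece is -3 + 3*exp(-4)/2 + 3*exp(4)/2.
∫[0,1] (3*exp(2*t) - 3*exp(-2*t)) dt = -3 + 3*exp(-2)/2 + 3*exp(2)/2.
Total area = (-3 + 3*exp(-4)/2 + 3*exp(4)/2) + (-3 + 3*exp(-2)/2 + 3*exp(2)/2) = -6 + 3*exp(-4)/2 + 3*exp(-2)/2 + 3*exp(2)/2 + 3*exp(4)/2.

-6 + 3*exp(-4)/2 + 3*exp(-2)/2 + 3*exp(2)/2 + 3*exp(4)/2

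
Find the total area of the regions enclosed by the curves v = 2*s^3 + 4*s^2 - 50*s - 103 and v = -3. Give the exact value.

2459/3

Set the curves equal: 2*s^3 + 4*s^2 - 50*s - 103 = -3, so 2*s^3 + 4*s^2 - 50*s - 100 = 0, which factors as 2*(s - 5)*(s + 2)*(s + 5) = 0. The curves meet at s = -5, -2, 5.
On [-5, -2], v = 2*s^3 + 4*s^2 - 50*s - 103 is on top; that piece has area ∫[-5,-2] (2*s^3 + 4*s^2 - 50*s - 100) ds = 153/2.
On [-2, 5], v = -3 is on top; that piece has area ∫[-2,5] (-(2*s^3 + 4*s^2 - 50*s - 100)) ds = 4459/6.
Total enclosed area = 153/2 + 4459/6 = 2459/3.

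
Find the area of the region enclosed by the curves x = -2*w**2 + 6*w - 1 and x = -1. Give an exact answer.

9

Both boundary curves give x as a function of w, so integrate with respect to w. Setting them equal: -2*w**2 + 6*w = 0, i.e. -2*w*(w - 3) = 0, so they meet at w = 0, 3.
For w in [0, 3], x = -2*w**2 + 6*w - 1 is on the right; area = ∫[0,3] (-2*w**2 + 6*w) dw = 9.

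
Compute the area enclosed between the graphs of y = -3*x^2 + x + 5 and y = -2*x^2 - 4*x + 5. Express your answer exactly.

Set the curves equal: -3*x^2 + x + 5 = -2*x^2 - 4*x + 5, so -x^2 + 5*x = 0, which factors as -x*(x - 5) = 0. The curves meet at x = 0, 5.
On [0, 5], y = -3*x^2 + x + 5 is on top; that piece has area ∫[0,5] (-x^2 + 5*x) dx = 125/6.

125/6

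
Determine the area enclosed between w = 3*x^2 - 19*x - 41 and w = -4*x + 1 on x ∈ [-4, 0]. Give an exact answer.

The difference (3*x^2 - 19*x - 41) - (-4*x + 1) = 3*x^2 - 15*x - 42 changes sign at x = -2 inside [-4, 0], so split the integral there.
∫[-4,-2] (3*x^2 - 15*x - 42) dx = 62.
∫[-2,0] (3*x^2 - 15*x - 42) dx = -46; the area of that piece is 46.
Total area = 62 + 46 = 108.

108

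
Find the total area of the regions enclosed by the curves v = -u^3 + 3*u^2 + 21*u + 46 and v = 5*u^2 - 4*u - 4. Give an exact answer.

2459/6

Set the curves equal: -u^3 + 3*u^2 + 21*u + 46 = 5*u^2 - 4*u - 4, so -u^3 - 2*u^2 + 25*u + 50 = 0, which factors as -(u - 5)*(u + 2)*(u + 5) = 0. The curves meet at u = -5, -2, 5.
On [-5, -2], v = 5*u^2 - 4*u - 4 is on top; that piece has area ∫[-5,-2] (-(-u^3 - 2*u^2 + 25*u + 50)) du = 153/4.
On [-2, 5], v = -u^3 + 3*u^2 + 21*u + 46 is on top; that piece has area ∫[-2,5] (-u^3 - 2*u^2 + 25*u + 50) du = 4459/12.
Total enclosed area = 153/4 + 4459/12 = 2459/6.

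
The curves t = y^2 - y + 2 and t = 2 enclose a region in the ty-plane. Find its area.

1/6

Both boundary curves give t as a function of y, so integrate with respect to y. Setting them equal: y^2 - y = 0, i.e. y*(y - 1) = 0, so they meet at y = 0, 1.
For y in [0, 1], t = y^2 - y + 2 is on the left; area = ∫[0,1] (-(y^2 - y)) dy = 1/6.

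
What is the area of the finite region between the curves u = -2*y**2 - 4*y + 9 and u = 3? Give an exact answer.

Both boundary curves give u as a function of y, so integrate with respect to y. Setting them equal: -2*y**2 - 4*y + 6 = 0, i.e. -2*(y - 1)*(y + 3) = 0, so they meet at y = -3, 1.
For y in [-3, 1], u = -2*y**2 - 4*y + 9 is on the right; area = ∫[-3,1] (-2*y**2 - 4*y + 6) dy = 64/3.

64/3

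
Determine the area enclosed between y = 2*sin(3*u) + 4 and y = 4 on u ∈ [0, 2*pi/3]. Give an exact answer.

The difference (2*sin(3*u) + 4) - (4) = 2*sin(3*u) changes sign at u = pi/3 inside [0, 2*pi/3], so split the integral there.
∫[0,pi/3] (2*sin(3*u)) du = 4/3.
∫[pi/3,2*pi/3] (2*sin(3*u)) du = -4/3; the area of that piece is 4/3.
Total area = 4/3 + 4/3 = 8/3.

8/3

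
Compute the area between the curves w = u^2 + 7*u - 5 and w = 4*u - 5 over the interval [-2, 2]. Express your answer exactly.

The difference (u^2 + 7*u - 5) - (4*u - 5) = u^2 + 3*u changes sign at u = 0 inside [-2, 2], so split the integral there.
∫[-2,0] (u^2 + 3*u) du = -10/3; the area of that piece is 10/3.
∫[0,2] (u^2 + 3*u) du = 26/3.
Total area = 10/3 + 26/3 = 12.

12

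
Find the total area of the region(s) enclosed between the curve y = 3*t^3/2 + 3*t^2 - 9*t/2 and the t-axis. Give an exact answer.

71/4

The curve meets the t-axis where 3*t^3/2 + 3*t^2 - 9*t/2 = 0, i.e. 3*t*(t - 1)*(t + 3)/2 = 0, at t = -3, 0, 1.
On [-3, 0] the curve lies above the axis; ∫[-3,0] (3*t^3/2 + 3*t^2 - 9*t/2) dt = 135/8, giving area 135/8.
On [0, 1] the curve lies below the axis; ∫[0,1] (3*t^3/2 + 3*t^2 - 9*t/2) dt = -7/8, giving area 7/8.
Total area = 135/8 + 7/8 = 71/4.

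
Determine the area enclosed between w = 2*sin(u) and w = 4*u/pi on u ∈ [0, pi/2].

On [0, pi/2], (2*sin(u)) - (4*u/pi) = -4*u/pi + 2*sin(u) is ≥ 0 throughout, so the area is a single integral of |-4*u/pi + 2*sin(u)|.
∫[0,pi/2] (-4*u/pi + 2*sin(u)) du = 2 - pi/2.

2 - pi/2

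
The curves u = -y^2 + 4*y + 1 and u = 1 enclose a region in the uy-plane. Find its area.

32/3

Both boundary curves give u as a function of y, so integrate with respect to y. Setting them equal: -y^2 + 4*y = 0, i.e. -y*(y - 4) = 0, so they meet at y = 0, 4.
For y in [0, 4], u = -y^2 + 4*y + 1 is on the right; area = ∫[0,4] (-y^2 + 4*y) dy = 32/3.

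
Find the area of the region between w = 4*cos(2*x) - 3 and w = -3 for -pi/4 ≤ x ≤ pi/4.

4

On [-pi/4, pi/4], (4*cos(2*x) - 3) - (-3) = 4*cos(2*x) is ≥ 0 throughout, so the area is a single integral of |4*cos(2*x)|.
∫[-pi/4,pi/4] (4*cos(2*x)) dx = 4.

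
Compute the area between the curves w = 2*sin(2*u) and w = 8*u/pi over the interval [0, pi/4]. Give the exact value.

On [0, pi/4], (2*sin(2*u)) - (8*u/pi) = -8*u/pi + 2*sin(2*u) is ≥ 0 throughout, so the area is a single integral of |-8*u/pi + 2*sin(2*u)|.
∫[0,pi/4] (-8*u/pi + 2*sin(2*u)) du = 1 - pi/4.

1 - pi/4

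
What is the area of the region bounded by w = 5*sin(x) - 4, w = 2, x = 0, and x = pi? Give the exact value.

-10 + 6*pi

On [0, pi], (5*sin(x) - 4) - (2) = 5*sin(x) - 6 is ≤ 0 throughout, so the area is a single integral of |5*sin(x) - 6|.
∫[0,pi] (5*sin(x) - 6) dx = 10 - 6*pi; the area of that piece is -10 + 6*pi.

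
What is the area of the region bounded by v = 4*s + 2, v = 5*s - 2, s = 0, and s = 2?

On [0, 2], (4*s + 2) - (5*s - 2) = -s + 4 is ≥ 0 throughout, so the area is a single integral of |-s + 4|.
∫[0,2] (-s + 4) ds = 6.

6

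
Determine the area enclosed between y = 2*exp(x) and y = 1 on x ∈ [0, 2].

-4 + 2*exp(2)

On [0, 2], (2*exp(x)) - (1) = 2*exp(x) - 1 is ≥ 0 throughout, so the area is a single integral of |2*exp(x) - 1|.
∫[0,2] (2*exp(x) - 1) dx = -4 + 2*exp(2).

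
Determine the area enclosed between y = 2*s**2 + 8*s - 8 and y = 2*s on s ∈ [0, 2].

The difference (2*s**2 + 8*s - 8) - (2*s) = 2*s**2 + 6*s - 8 changes sign at s = 1 inside [0, 2], so split the integral there.
∫[0,1] (2*s**2 + 6*s - 8) ds = -13/3; the area of that piece is 13/3.
∫[1,2] (2*s**2 + 6*s - 8) ds = 17/3.
Total area = 13/3 + 17/3 = 10.

10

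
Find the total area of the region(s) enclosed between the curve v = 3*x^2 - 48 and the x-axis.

256

The curve meets the x-axis where 3*x^2 - 48 = 0, i.e. 3*(x - 4)*(x + 4) = 0, at x = -4, 4.
On [-4, 4] the curve lies below the axis; ∫[-4,4] (3*x^2 - 48) dx = -256, giving area 256.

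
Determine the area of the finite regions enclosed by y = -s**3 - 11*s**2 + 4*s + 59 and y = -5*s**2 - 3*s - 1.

517/2

Set the curves equal: -s**3 - 11*s**2 + 4*s + 59 = -5*s**2 - 3*s - 1, so -s**3 - 6*s**2 + 7*s + 60 = 0, which factors as -(s - 3)*(s + 4)*(s + 5) = 0. The curves meet at s = -5, -4, 3.
On [-5, -4], y = -5*s**2 - 3*s - 1 is on top; that piece has area ∫[-5,-4] (-(-s**3 - 6*s**2 + 7*s + 60)) ds = 5/4.
On [-4, 3], y = -s**3 - 11*s**2 + 4*s + 59 is on top; that piece has area ∫[-4,3] (-s**3 - 6*s**2 + 7*s + 60) ds = 1029/4.
Total enclosed area = 5/4 + 1029/4 = 517/2.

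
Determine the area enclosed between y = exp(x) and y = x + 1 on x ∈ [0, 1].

On [0, 1], (exp(x)) - (x + 1) = -x + exp(x) - 1 is ≥ 0 throughout, so the area is a single integral of |-x + exp(x) - 1|.
∫[0,1] (-x + exp(x) - 1) dx = -5/2 + exp(1).

-5/2 + exp(1)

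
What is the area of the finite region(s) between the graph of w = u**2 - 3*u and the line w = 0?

9/2

The curve meets the u-axis where u**2 - 3*u = 0, i.e. u*(u - 3) = 0, at u = 0, 3.
On [0, 3] the curve lies below the axis; ∫[0,3] (u**2 - 3*u) du = -9/2, giving area 9/2.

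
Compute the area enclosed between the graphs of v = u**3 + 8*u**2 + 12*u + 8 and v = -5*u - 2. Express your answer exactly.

71/6

Set the curves equal: u**3 + 8*u**2 + 12*u + 8 = -5*u - 2, so u**3 + 8*u**2 + 17*u + 10 = 0, which factors as (u + 1)*(u + 2)*(u + 5) = 0. The curves meet at u = -5, -2, -1.
On [-5, -2], v = u**3 + 8*u**2 + 12*u + 8 is on top; that piece has area ∫[-5,-2] (u**3 + 8*u**2 + 17*u + 10) du = 45/4.
On [-2, -1], v = -5*u - 2 is on top; that piece has area ∫[-2,-1] (-(u**3 + 8*u**2 + 17*u + 10)) du = 7/12.
Total enclosed area = 45/4 + 7/12 = 71/6.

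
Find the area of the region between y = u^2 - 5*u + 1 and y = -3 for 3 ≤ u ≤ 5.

3

The difference (u^2 - 5*u + 1) - (-3) = u^2 - 5*u + 4 changes sign at u = 4 inside [3, 5], so split the integral there.
∫[3,4] (u^2 - 5*u + 4) du = -7/6; the area of that piece is 7/6.
∫[4,5] (u^2 - 5*u + 4) du = 11/6.
Total area = 7/6 + 11/6 = 3.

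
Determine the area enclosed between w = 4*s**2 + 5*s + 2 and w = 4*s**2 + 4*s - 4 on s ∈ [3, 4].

19/2

On [3, 4], (4*s**2 + 5*s + 2) - (4*s**2 + 4*s - 4) = s + 6 is ≥ 0 throughout, so the area is a single integral of |s + 6|.
∫[3,4] (s + 6) ds = 19/2.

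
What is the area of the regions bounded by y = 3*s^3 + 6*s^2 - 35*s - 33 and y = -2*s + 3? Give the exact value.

937/4

Set the curves equal: 3*s^3 + 6*s^2 - 35*s - 33 = -2*s + 3, so 3*s^3 + 6*s^2 - 33*s - 36 = 0, which factors as 3*(s - 3)*(s + 1)*(s + 4) = 0. The curves meet at s = -4, -1, 3.
On [-4, -1], y = 3*s^3 + 6*s^2 - 35*s - 33 is on top; that piece has area ∫[-4,-1] (3*s^3 + 6*s^2 - 33*s - 36) ds = 297/4.
On [-1, 3], y = -2*s + 3 is on top; that piece has area ∫[-1,3] (-(3*s^3 + 6*s^2 - 33*s - 36)) ds = 160.
Total enclosed area = 297/4 + 160 = 937/4.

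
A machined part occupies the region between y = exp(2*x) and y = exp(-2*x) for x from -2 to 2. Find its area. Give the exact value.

-2 + exp(-4) + exp(4)

The difference (exp(2*x)) - (exp(-2*x)) = exp(2*x) - exp(-2*x) changes sign at x = 0 inside [-2, 2], so split the integral there.
∫[-2,0] (exp(2*x) - exp(-2*x)) dx = -exp(4)/2 - exp(-4)/2 + 1; the area of that piece is -1 + exp(-4)/2 + exp(4)/2.
∫[0,2] (exp(2*x) - exp(-2*x)) dx = -1 + exp(-4)/2 + exp(4)/2.
Total area = (-1 + exp(-4)/2 + exp(4)/2) + (-1 + exp(-4)/2 + exp(4)/2) = -2 + exp(-4) + exp(4).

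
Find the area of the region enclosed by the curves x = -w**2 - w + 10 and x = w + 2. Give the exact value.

36

Both boundary curves give x as a function of w, so integrate with respect to w. Setting them equal: -w**2 - 2*w + 8 = 0, i.e. -(w - 2)*(w + 4) = 0, so they meet at w = -4, 2.
For w in [-4, 2], x = -w**2 - w + 10 is on the right; area = ∫[-4,2] (-w**2 - 2*w + 8) dw = 36.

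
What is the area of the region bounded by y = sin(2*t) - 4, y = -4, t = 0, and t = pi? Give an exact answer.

The difference (sin(2*t) - 4) - (-4) = sin(2*t) changes sign at t = pi/2 inside [0, pi], so split the integral there.
∫[0,pi/2] (sin(2*t)) dt = 1.
∫[pi/2,pi] (sin(2*t)) dt = -1; the area of that piece is 1.
Total area = 1 + 1 = 2.

2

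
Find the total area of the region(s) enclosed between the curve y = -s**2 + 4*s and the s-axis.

32/3

The curve meets the s-axis where -s**2 + 4*s = 0, i.e. -s*(s - 4) = 0, at s = 0, 4.
On [0, 4] the curve lies above the axis; ∫[0,4] (-s**2 + 4*s) ds = 32/3, giving area 32/3.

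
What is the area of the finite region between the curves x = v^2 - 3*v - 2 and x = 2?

125/6

Both boundary curves give x as a function of v, so integrate with respect to v. Setting them equal: v^2 - 3*v - 4 = 0, i.e. (v - 4)*(v + 1) = 0, so they meet at v = -1, 4.
For v in [-1, 4], x = v^2 - 3*v - 2 is on the left; area = ∫[-1,4] (-(v^2 - 3*v - 4)) dv = 125/6.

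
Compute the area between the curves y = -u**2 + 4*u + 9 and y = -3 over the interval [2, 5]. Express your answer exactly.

On [2, 5], (-u**2 + 4*u + 9) - (-3) = -u**2 + 4*u + 12 is ≥ 0 throughout, so the area is a single integral of |-u**2 + 4*u + 12|.
∫[2,5] (-u**2 + 4*u + 12) du = 39.

39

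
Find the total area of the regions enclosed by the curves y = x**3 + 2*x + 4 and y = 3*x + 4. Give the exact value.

Set the curves equal: x**3 + 2*x + 4 = 3*x + 4, so x**3 - x = 0, which factors as x*(x - 1)*(x + 1) = 0. The curves meet at x = -1, 0, 1.
On [-1, 0], y = x**3 + 2*x + 4 is on top; that piece has area ∫[-1,0] (x**3 - x) dx = 1/4.
On [0, 1], y = 3*x + 4 is on top; that piece has area ∫[0,1] (-(x**3 - x)) dx = 1/4.
Total enclosed area = 1/4 + 1/4 = 1/2.

1/2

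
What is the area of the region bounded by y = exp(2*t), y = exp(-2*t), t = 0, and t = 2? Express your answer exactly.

On [0, 2], (exp(2*t)) - (exp(-2*t)) = exp(2*t) - exp(-2*t) is ≥ 0 throughout, so the area is a single integral of |exp(2*t) - exp(-2*t)|.
∫[0,2] (exp(2*t) - exp(-2*t)) dt = -1 + exp(-4)/2 + exp(4)/2.

-1 + exp(-4)/2 + exp(4)/2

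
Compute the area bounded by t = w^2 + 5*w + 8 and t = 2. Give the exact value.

1/6

Both boundary curves give t as a function of w, so integrate with respect to w. Setting them equal: w^2 + 5*w + 6 = 0, i.e. (w + 2)*(w + 3) = 0, so they meet at w = -3, -2.
For w in [-3, -2], t = w^2 + 5*w + 8 is on the left; area = ∫[-3,-2] (-(w^2 + 5*w + 6)) dw = 1/6.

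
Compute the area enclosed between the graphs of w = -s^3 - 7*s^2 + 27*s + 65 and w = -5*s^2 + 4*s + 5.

5137/12

Set the curves equal: -s^3 - 7*s^2 + 27*s + 65 = -5*s^2 + 4*s + 5, so -s^3 - 2*s^2 + 23*s + 60 = 0, which factors as -(s - 5)*(s + 3)*(s + 4) = 0. The curves meet at s = -4, -3, 5.
On [-4, -3], w = -5*s^2 + 4*s + 5 is on top; that piece has area ∫[-4,-3] (-(-s^3 - 2*s^2 + 23*s + 60)) ds = 17/12.
On [-3, 5], w = -s^3 - 7*s^2 + 27*s + 65 is on top; that piece has area ∫[-3,5] (-s^3 - 2*s^2 + 23*s + 60) ds = 1280/3.
Total enclosed area = 17/12 + 1280/3 = 5137/12.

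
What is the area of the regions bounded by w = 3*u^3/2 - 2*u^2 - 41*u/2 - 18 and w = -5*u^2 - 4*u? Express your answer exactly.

937/8

Set the curves equal: 3*u^3/2 - 2*u^2 - 41*u/2 - 18 = -5*u^2 - 4*u, so 3*u^3/2 + 3*u^2 - 33*u/2 - 18 = 0, which factors as 3*(u - 3)*(u + 1)*(u + 4)/2 = 0. The curves meet at u = -4, -1, 3.
On [-4, -1], w = 3*u^3/2 - 2*u^2 - 41*u/2 - 18 is on top; that piece has area ∫[-4,-1] (3*u^3/2 + 3*u^2 - 33*u/2 - 18) du = 297/8.
On [-1, 3], w = -5*u^2 - 4*u is on top; that piece has area ∫[-1,3] (-(3*u^3/2 + 3*u^2 - 33*u/2 - 18)) du = 80.
Total enclosed area = 297/8 + 80 = 937/8.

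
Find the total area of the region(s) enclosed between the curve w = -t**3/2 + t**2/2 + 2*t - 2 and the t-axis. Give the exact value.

The curve meets the t-axis where -t**3/2 + t**2/2 + 2*t - 2 = 0, i.e. -(t - 2)*(t - 1)*(t + 2)/2 = 0, at t = -2, 1, 2.
On [-2, 1] the curve lies below the axis; ∫[-2,1] (-t**3/2 + t**2/2 + 2*t - 2) dt = -45/8, giving area 45/8.
On [1, 2] the curve lies above the axis; ∫[1,2] (-t**3/2 + t**2/2 + 2*t - 2) dt = 7/24, giving area 7/24.
Total area = 45/8 + 7/24 = 71/12.

71/12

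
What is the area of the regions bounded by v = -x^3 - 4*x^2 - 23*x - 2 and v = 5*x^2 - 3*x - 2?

131/4

Set the curves equal: -x^3 - 4*x^2 - 23*x - 2 = 5*x^2 - 3*x - 2, so -x^3 - 9*x^2 - 20*x = 0, which factors as -x*(x + 4)*(x + 5) = 0. The curves meet at x = -5, -4, 0.
On [-5, -4], v = 5*x^2 - 3*x - 2 is on top; that piece has area ∫[-5,-4] (-(-x^3 - 9*x^2 - 20*x)) dx = 3/4.
On [-4, 0], v = -x^3 - 4*x^2 - 23*x - 2 is on top; that piece has area ∫[-4,0] (-x^3 - 9*x^2 - 20*x) dx = 32.
Total enclosed area = 3/4 + 32 = 131/4.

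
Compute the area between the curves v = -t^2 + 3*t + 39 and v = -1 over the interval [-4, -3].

103/6

On [-4, -3], (-t^2 + 3*t + 39) - (-1) = -t^2 + 3*t + 40 is ≥ 0 throughout, so the area is a single integral of |-t^2 + 3*t + 40|.
∫[-4,-3] (-t^2 + 3*t + 40) dt = 103/6.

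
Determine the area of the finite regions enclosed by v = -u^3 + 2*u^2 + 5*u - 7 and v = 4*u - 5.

Set the curves equal: -u^3 + 2*u^2 + 5*u - 7 = 4*u - 5, so -u^3 + 2*u^2 + u - 2 = 0, which factors as -(u - 2)*(u - 1)*(u + 1) = 0. The curves meet at u = -1, 1, 2.
On [-1, 1], v = 4*u - 5 is on top; that piece has area ∫[-1,1] (-(-u^3 + 2*u^2 + u - 2)) du = 8/3.
On [1, 2], v = -u^3 + 2*u^2 + 5*u - 7 is on top; that piece has area ∫[1,2] (-u^3 + 2*u^2 + u - 2) du = 5/12.
Total enclosed area = 8/3 + 5/12 = 37/12.

37/12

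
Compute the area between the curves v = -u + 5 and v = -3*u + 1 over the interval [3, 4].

On [3, 4], (-u + 5) - (-3*u + 1) = 2*u + 4 is ≥ 0 throughout, so the area is a single integral of |2*u + 4|.
∫[3,4] (2*u + 4) du = 11.

11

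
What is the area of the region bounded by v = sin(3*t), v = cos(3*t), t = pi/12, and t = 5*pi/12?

2*sqrt(2)/3

On [pi/12, 5*pi/12], (sin(3*t)) - (cos(3*t)) = sin(3*t) - cos(3*t) is ≥ 0 throughout, so the area is a single integral of |sin(3*t) - cos(3*t)|.
∫[pi/12,5*pi/12] (sin(3*t) - cos(3*t)) dt = 2*sqrt(2)/3.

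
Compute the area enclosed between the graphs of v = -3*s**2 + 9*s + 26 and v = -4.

343/2

Set the curves equal: -3*s**2 + 9*s + 26 = -4, so -3*s**2 + 9*s + 30 = 0, which factors as -3*(s - 5)*(s + 2) = 0. The curves meet at s = -2, 5.
On [-2, 5], v = -3*s**2 + 9*s + 26 is on top; that piece has area ∫[-2,5] (-3*s**2 + 9*s + 30) ds = 343/2.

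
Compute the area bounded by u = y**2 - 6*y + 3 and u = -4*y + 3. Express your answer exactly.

Both boundary curves give u as a function of y, so integrate with respect to y. Setting them equal: y**2 - 2*y = 0, i.e. y*(y - 2) = 0, so they meet at y = 0, 2.
For y in [0, 2], u = y**2 - 6*y + 3 is on the left; area = ∫[0,2] (-(y**2 - 2*y)) dy = 4/3.

4/3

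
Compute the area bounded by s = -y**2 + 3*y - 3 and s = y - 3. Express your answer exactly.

Both boundary curves give s as a function of y, so integrate with respect to y. Setting them equal: -y**2 + 2*y = 0, i.e. -y*(y - 2) = 0, so they meet at y = 0, 2.
For y in [0, 2], s = -y**2 + 3*y - 3 is on the right; area = ∫[0,2] (-y**2 + 2*y) dy = 4/3.

4/3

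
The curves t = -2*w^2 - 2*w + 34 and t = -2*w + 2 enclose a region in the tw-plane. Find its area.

512/3

Both boundary curves give t as a function of w, so integrate with respect to w. Setting them equal: -2*w^2 + 32 = 0, i.e. -2*(w - 4)*(w + 4) = 0, so they meet at w = -4, 4.
For w in [-4, 4], t = -2*w^2 - 2*w + 34 is on the right; area = ∫[-4,4] (-2*w^2 + 32) dw = 512/3.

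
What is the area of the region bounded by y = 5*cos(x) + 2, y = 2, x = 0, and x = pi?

10

The difference (5*cos(x) + 2) - (2) = 5*cos(x) changes sign at x = pi/2 inside [0, pi], so split the integral there.
∫[0,pi/2] (5*cos(x)) dx = 5.
∫[pi/2,pi] (5*cos(x)) dx = -5; the area of that piece is 5.
Total area = 5 + 5 = 10.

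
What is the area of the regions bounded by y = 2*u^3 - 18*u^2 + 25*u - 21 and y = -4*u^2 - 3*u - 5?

37/6

Set the curves equal: 2*u^3 - 18*u^2 + 25*u - 21 = -4*u^2 - 3*u - 5, so 2*u^3 - 14*u^2 + 28*u - 16 = 0, which factors as 2*(u - 4)*(u - 2)*(u - 1) = 0. The curves meet at u = 1, 2, 4.
On [1, 2], y = 2*u^3 - 18*u^2 + 25*u - 21 is on top; that piece has area ∫[1,2] (2*u^3 - 14*u^2 + 28*u - 16) du = 5/6.
On [2, 4], y = -4*u^2 - 3*u - 5 is on top; that piece has area ∫[2,4] (-(2*u^3 - 14*u^2 + 28*u - 16)) du = 16/3.
Total enclosed area = 5/6 + 16/3 = 37/6.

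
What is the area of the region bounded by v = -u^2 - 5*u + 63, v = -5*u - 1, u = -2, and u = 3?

925/3

On [-2, 3], (-u^2 - 5*u + 63) - (-5*u - 1) = -u^2 + 64 is ≥ 0 throughout, so the area is a single integral of |-u^2 + 64|.
∫[-2,3] (-u^2 + 64) du = 925/3.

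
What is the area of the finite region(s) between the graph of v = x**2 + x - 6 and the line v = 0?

125/6

The curve meets the x-axis where x**2 + x - 6 = 0, i.e. (x - 2)*(x + 3) = 0, at x = -3, 2.
On [-3, 2] the curve lies below the axis; ∫[-3,2] (x**2 + x - 6) dx = -125/6, giving area 125/6.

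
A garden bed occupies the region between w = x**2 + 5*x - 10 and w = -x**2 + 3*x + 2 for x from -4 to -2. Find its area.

10

The difference (x**2 + 5*x - 10) - (-x**2 + 3*x + 2) = 2*x**2 + 2*x - 12 changes sign at x = -3 inside [-4, -2], so split the integral there.
∫[-4,-3] (2*x**2 + 2*x - 12) dx = 17/3.
∫[-3,-2] (2*x**2 + 2*x - 12) dx = -13/3; the area of that piece is 13/3.
Total area = 17/3 + 13/3 = 10.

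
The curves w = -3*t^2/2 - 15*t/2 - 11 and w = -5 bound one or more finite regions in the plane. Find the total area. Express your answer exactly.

Set the curves equal: -3*t^2/2 - 15*t/2 - 11 = -5, so -3*t^2/2 - 15*t/2 - 6 = 0, which factors as -3*(t + 1)*(t + 4)/2 = 0. The curves meet at t = -4, -1.
On [-4, -1], w = -3*t^2/2 - 15*t/2 - 11 is on top; that piece has area ∫[-4,-1] (-3*t^2/2 - 15*t/2 - 6) dt = 27/4.

27/4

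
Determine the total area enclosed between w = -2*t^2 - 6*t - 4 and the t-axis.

1/3

The curve meets the t-axis where -2*t^2 - 6*t - 4 = 0, i.e. -2*(t + 1)*(t + 2) = 0, at t = -2, -1.
On [-2, -1] the curve lies above the axis; ∫[-2,-1] (-2*t^2 - 6*t - 4) dt = 1/3, giving area 1/3.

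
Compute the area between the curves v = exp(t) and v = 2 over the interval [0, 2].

-7 + 4*log(2) + exp(2)

The difference (exp(t)) - (2) = exp(t) - 2 changes sign at t = log(2) inside [0, 2], so split the integral there.
∫[0,log(2)] (exp(t) - 2) dt = 1 - log(4); the area of that piece is -1 + log(4).
∫[log(2),2] (exp(t) - 2) dt = -6 + 2*log(2) + exp(2).
Total area = (-1 + log(4)) + (-6 + 2*log(2) + exp(2)) = -7 + 4*log(2) + exp(2).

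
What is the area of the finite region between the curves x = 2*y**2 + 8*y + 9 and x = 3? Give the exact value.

Both boundary curves give x as a function of y, so integrate with respect to y. Setting them equal: 2*y**2 + 8*y + 6 = 0, i.e. 2*(y + 1)*(y + 3) = 0, so they meet at y = -3, -1.
For y in [-3, -1], x = 2*y**2 + 8*y + 9 is on the left; area = ∫[-3,-1] (-(2*y**2 + 8*y + 6)) dy = 8/3.

8/3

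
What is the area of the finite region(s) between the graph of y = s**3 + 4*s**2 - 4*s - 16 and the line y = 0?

148/3

The curve meets the s-axis where s**3 + 4*s**2 - 4*s - 16 = 0, i.e. (s - 2)*(s + 2)*(s + 4) = 0, at s = -4, -2, 2.
On [-4, -2] the curve lies above the axis; ∫[-4,-2] (s**3 + 4*s**2 - 4*s - 16) ds = 20/3, giving area 20/3.
On [-2, 2] the curve lies below the axis; ∫[-2,2] (s**3 + 4*s**2 - 4*s - 16) ds = -128/3, giving area 128/3.
Total area = 20/3 + 128/3 = 148/3.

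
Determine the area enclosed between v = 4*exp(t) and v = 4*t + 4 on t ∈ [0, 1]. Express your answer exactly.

On [0, 1], (4*exp(t)) - (4*t + 4) = -4*t + 4*exp(t) - 4 is ≥ 0 throughout, so the area is a single integral of |-4*t + 4*exp(t) - 4|.
∫[0,1] (-4*t + 4*exp(t) - 4) dt = -10 + 4*exp(1).

-10 + 4*exp(1)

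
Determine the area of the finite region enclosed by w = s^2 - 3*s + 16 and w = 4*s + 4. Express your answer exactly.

1/6

Set the curves equal: s^2 - 3*s + 16 = 4*s + 4, so s^2 - 7*s + 12 = 0, which factors as (s - 4)*(s - 3) = 0. The curves meet at s = 3, 4.
On [3, 4], w = 4*s + 4 is on top; that piece has area ∫[3,4] (-(s^2 - 7*s + 12)) ds = 1/6.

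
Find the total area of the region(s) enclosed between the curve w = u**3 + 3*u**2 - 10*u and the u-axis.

The curve meets the u-axis where u**3 + 3*u**2 - 10*u = 0, i.e. u*(u - 2)*(u + 5) = 0, at u = -5, 0, 2.
On [-5, 0] the curve lies above the axis; ∫[-5,0] (u**3 + 3*u**2 - 10*u) du = 375/4, giving area 375/4.
On [0, 2] the curve lies below the axis; ∫[0,2] (u**3 + 3*u**2 - 10*u) du = -8, giving area 8.
Total area = 375/4 + 8 = 407/4.

407/4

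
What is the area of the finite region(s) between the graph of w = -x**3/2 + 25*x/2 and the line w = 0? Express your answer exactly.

The curve meets the x-axis where -x**3/2 + 25*x/2 = 0, i.e. -x*(x - 5)*(x + 5)/2 = 0, at x = -5, 0, 5.
On [-5, 0] the curve lies below the axis; ∫[-5,0] (-x**3/2 + 25*x/2) dx = -625/8, giving area 625/8.
On [0, 5] the curve lies above the axis; ∫[0,5] (-x**3/2 + 25*x/2) dx = 625/8, giving area 625/8.
Total area = 625/8 + 625/8 = 625/4.

625/4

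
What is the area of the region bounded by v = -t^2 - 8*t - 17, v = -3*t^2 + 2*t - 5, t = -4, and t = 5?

The difference (-t^2 - 8*t - 17) - (-3*t^2 + 2*t - 5) = 2*t^2 - 10*t - 12 changes sign at t = -1 inside [-4, 5], so split the integral there.
∫[-4,-1] (2*t^2 - 10*t - 12) dt = 81.
∫[-1,5] (2*t^2 - 10*t - 12) dt = -108; the area of that piece is 108.
Total area = 81 + 108 = 189.

189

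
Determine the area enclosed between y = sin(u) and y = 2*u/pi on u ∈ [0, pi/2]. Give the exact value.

On [0, pi/2], (sin(u)) - (2*u/pi) = -2*u/pi + sin(u) is ≥ 0 throughout, so the area is a single integral of |-2*u/pi + sin(u)|.
∫[0,pi/2] (-2*u/pi + sin(u)) du = 1 - pi/4.

1 - pi/4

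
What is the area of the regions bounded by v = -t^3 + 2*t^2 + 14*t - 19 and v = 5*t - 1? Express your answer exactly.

Set the curves equal: -t^3 + 2*t^2 + 14*t - 19 = 5*t - 1, so -t^3 + 2*t^2 + 9*t - 18 = 0, which factors as -(t - 3)*(t - 2)*(t + 3) = 0. The curves meet at t = -3, 2, 3.
On [-3, 2], v = 5*t - 1 is on top; that piece has area ∫[-3,2] (-(-t^3 + 2*t^2 + 9*t - 18)) dt = 875/12.
On [2, 3], v = -t^3 + 2*t^2 + 14*t - 19 is on top; that piece has area ∫[2,3] (-t^3 + 2*t^2 + 9*t - 18) dt = 11/12.
Total enclosed area = 875/12 + 11/12 = 443/6.

443/6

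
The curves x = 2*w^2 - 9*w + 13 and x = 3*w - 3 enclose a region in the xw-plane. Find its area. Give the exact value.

8/3

Both boundary curves give x as a function of w, so integrate with respect to w. Setting them equal: 2*w^2 - 12*w + 16 = 0, i.e. 2*(w - 4)*(w - 2) = 0, so they meet at w = 2, 4.
For w in [2, 4], x = 2*w^2 - 9*w + 13 is on the left; area = ∫[2,4] (-(2*w^2 - 12*w + 16)) dw = 8/3.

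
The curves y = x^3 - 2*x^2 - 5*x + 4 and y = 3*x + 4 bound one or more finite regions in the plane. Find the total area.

Set the curves equal: x^3 - 2*x^2 - 5*x + 4 = 3*x + 4, so x^3 - 2*x^2 - 8*x = 0, which factors as x*(x - 4)*(x + 2) = 0. The curves meet at x = -2, 0, 4.
On [-2, 0], y = x^3 - 2*x^2 - 5*x + 4 is on top; that piece has area ∫[-2,0] (x^3 - 2*x^2 - 8*x) dx = 20/3.
On [0, 4], y = 3*x + 4 is on top; that piece has area ∫[0,4] (-(x^3 - 2*x^2 - 8*x)) dx = 128/3.
Total enclosed area = 20/3 + 128/3 = 148/3.

148/3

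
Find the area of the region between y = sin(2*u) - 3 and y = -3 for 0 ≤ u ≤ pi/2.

1

On [0, pi/2], (sin(2*u) - 3) - (-3) = sin(2*u) is ≥ 0 throughout, so the area is a single integral of |sin(2*u)|.
∫[0,pi/2] (sin(2*u)) du = 1.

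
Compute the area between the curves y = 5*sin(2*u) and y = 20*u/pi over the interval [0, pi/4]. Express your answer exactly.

5/2 - 5*pi/8

On [0, pi/4], (5*sin(2*u)) - (20*u/pi) = -20*u/pi + 5*sin(2*u) is ≥ 0 throughout, so the area is a single integral of |-20*u/pi + 5*sin(2*u)|.
∫[0,pi/4] (-20*u/pi + 5*sin(2*u)) du = 5/2 - 5*pi/8.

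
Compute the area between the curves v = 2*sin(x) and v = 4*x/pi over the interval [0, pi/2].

On [0, pi/2], (2*sin(x)) - (4*x/pi) = -4*x/pi + 2*sin(x) is ≥ 0 throughout, so the area is a single integral of |-4*x/pi + 2*sin(x)|.
∫[0,pi/2] (-4*x/pi + 2*sin(x)) dx = 2 - pi/2.

2 - pi/2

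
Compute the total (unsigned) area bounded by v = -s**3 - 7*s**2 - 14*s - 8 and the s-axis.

The curve meets the s-axis where -s**3 - 7*s**2 - 14*s - 8 = 0, i.e. -(s + 1)*(s + 2)*(s + 4) = 0, at s = -4, -2, -1.
On [-4, -2] the curve lies below the axis; ∫[-4,-2] (-s**3 - 7*s**2 - 14*s - 8) ds = -8/3, giving area 8/3.
On [-2, -1] the curve lies above the axis; ∫[-2,-1] (-s**3 - 7*s**2 - 14*s - 8) ds = 5/12, giving area 5/12.
Total area = 8/3 + 5/12 = 37/12.

37/12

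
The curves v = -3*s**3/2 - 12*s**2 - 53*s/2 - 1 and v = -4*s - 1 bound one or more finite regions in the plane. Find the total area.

253/8

Set the curves equal: -3*s**3/2 - 12*s**2 - 53*s/2 - 1 = -4*s - 1, so -3*s**3/2 - 12*s**2 - 45*s/2 = 0, which factors as -3*s*(s + 3)*(s + 5)/2 = 0. The curves meet at s = -5, -3, 0.
On [-5, -3], v = -4*s - 1 is on top; that piece has area ∫[-5,-3] (-(-3*s**3/2 - 12*s**2 - 45*s/2)) ds = 8.
On [-3, 0], v = -3*s**3/2 - 12*s**2 - 53*s/2 - 1 is on top; that piece has area ∫[-3,0] (-3*s**3/2 - 12*s**2 - 45*s/2) ds = 189/8.
Total enclosed area = 8 + 189/8 = 253/8.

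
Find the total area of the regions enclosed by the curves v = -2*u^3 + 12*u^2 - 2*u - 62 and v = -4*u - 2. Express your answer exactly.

Set the curves equal: -2*u^3 + 12*u^2 - 2*u - 62 = -4*u - 2, so -2*u^3 + 12*u^2 + 2*u - 60 = 0, which factors as -2*(u - 5)*(u - 3)*(u + 2) = 0. The curves meet at u = -2, 3, 5.
On [-2, 3], v = -4*u - 2 is on top; that piece has area ∫[-2,3] (-(-2*u^3 + 12*u^2 + 2*u - 60)) du = 375/2.
On [3, 5], v = -2*u^3 + 12*u^2 - 2*u - 62 is on top; that piece has area ∫[3,5] (-2*u^3 + 12*u^2 + 2*u - 60) du = 16.
Total enclosed area = 375/2 + 16 = 407/2.

407/2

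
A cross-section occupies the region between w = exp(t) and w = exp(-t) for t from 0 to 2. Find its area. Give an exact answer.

On [0, 2], (exp(t)) - (exp(-t)) = exp(t) - exp(-t) is ≥ 0 throughout, so the area is a single integral of |exp(t) - exp(-t)|.
∫[0,2] (exp(t) - exp(-t)) dt = -2 + exp(-2) + exp(2).

-2 + exp(-2) + exp(2)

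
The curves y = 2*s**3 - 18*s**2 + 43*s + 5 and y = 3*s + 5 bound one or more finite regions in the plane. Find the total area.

131/2

Set the curves equal: 2*s**3 - 18*s**2 + 43*s + 5 = 3*s + 5, so 2*s**3 - 18*s**2 + 40*s = 0, which factors as 2*s*(s - 5)*(s - 4) = 0. The curves meet at s = 0, 4, 5.
On [0, 4], y = 2*s**3 - 18*s**2 + 43*s + 5 is on top; that piece has area ∫[0,4] (2*s**3 - 18*s**2 + 40*s) ds = 64.
On [4, 5], y = 3*s + 5 is on top; that piece has area ∫[4,5] (-(2*s**3 - 18*s**2 + 40*s)) ds = 3/2.
Total enclosed area = 64 + 3/2 = 131/2.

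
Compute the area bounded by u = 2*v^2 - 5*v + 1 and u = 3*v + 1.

64/3

Both boundary curves give u as a function of v, so integrate with respect to v. Setting them equal: 2*v^2 - 8*v = 0, i.e. 2*v*(v - 4) = 0, so they meet at v = 0, 4.
For v in [0, 4], u = 2*v^2 - 5*v + 1 is on the left; area = ∫[0,4] (-(2*v^2 - 8*v)) dv = 64/3.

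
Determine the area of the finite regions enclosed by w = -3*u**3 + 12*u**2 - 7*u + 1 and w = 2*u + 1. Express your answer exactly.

Set the curves equal: -3*u**3 + 12*u**2 - 7*u + 1 = 2*u + 1, so -3*u**3 + 12*u**2 - 9*u = 0, which factors as -3*u*(u - 3)*(u - 1) = 0. The curves meet at u = 0, 1, 3.
On [0, 1], w = 2*u + 1 is on top; that piece has area ∫[0,1] (-(-3*u**3 + 12*u**2 - 9*u)) du = 5/4.
On [1, 3], w = -3*u**3 + 12*u**2 - 7*u + 1 is on top; that piece has area ∫[1,3] (-3*u**3 + 12*u**2 - 9*u) du = 8.
Total enclosed area = 5/4 + 8 = 37/4.

37/4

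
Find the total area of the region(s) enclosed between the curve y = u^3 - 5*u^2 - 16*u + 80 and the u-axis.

The curve meets the u-axis where u^3 - 5*u^2 - 16*u + 80 = 0, i.e. (u - 5)*(u - 4)*(u + 4) = 0, at u = -4, 4, 5.
On [-4, 4] the curve lies above the axis; ∫[-4,4] (u^3 - 5*u^2 - 16*u + 80) du = 1280/3, giving area 1280/3.
On [4, 5] the curve lies below the axis; ∫[4,5] (u^3 - 5*u^2 - 16*u + 80) du = -17/12, giving area 17/12.
Total area = 1280/3 + 17/12 = 5137/12.

5137/12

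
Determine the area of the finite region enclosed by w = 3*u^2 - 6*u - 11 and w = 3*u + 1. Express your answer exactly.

Set the curves equal: 3*u^2 - 6*u - 11 = 3*u + 1, so 3*u^2 - 9*u - 12 = 0, which factors as 3*(u - 4)*(u + 1) = 0. The curves meet at u = -1, 4.
On [-1, 4], w = 3*u + 1 is on top; that piece has area ∫[-1,4] (-(3*u^2 - 9*u - 12)) du = 125/2.

125/2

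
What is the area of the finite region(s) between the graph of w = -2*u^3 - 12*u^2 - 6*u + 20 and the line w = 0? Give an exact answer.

The curve meets the u-axis where -2*u^3 - 12*u^2 - 6*u + 20 = 0, i.e. -2*(u - 1)*(u + 2)*(u + 5) = 0, at u = -5, -2, 1.
On [-5, -2] the curve lies below the axis; ∫[-5,-2] (-2*u^3 - 12*u^2 - 6*u + 20) du = -81/2, giving area 81/2.
On [-2, 1] the curve lies above the axis; ∫[-2,1] (-2*u^3 - 12*u^2 - 6*u + 20) du = 81/2, giving area 81/2.
Total area = 81/2 + 81/2 = 81.

81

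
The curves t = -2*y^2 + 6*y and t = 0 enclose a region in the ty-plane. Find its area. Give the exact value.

Both boundary curves give t as a function of y, so integrate with respect to y. Setting them equal: -2*y^2 + 6*y = 0, i.e. -2*y*(y - 3) = 0, so they meet at y = 0, 3.
For y in [0, 3], t = -2*y^2 + 6*y is on the right; area = ∫[0,3] (-2*y^2 + 6*y) dy = 9.

9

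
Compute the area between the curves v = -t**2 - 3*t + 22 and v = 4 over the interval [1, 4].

The difference (-t**2 - 3*t + 22) - (4) = -t**2 - 3*t + 18 changes sign at t = 3 inside [1, 4], so split the integral there.
∫[1,3] (-t**2 - 3*t + 18) dt = 46/3.
∫[3,4] (-t**2 - 3*t + 18) dt = -29/6; the area of that piece is 29/6.
Total area = 46/3 + 29/6 = 121/6.

121/6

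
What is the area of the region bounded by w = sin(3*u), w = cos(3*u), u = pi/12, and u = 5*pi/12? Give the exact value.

On [pi/12, 5*pi/12], (sin(3*u)) - (cos(3*u)) = sin(3*u) - cos(3*u) is ≥ 0 throughout, so the area is a single integral of |sin(3*u) - cos(3*u)|.
∫[pi/12,5*pi/12] (sin(3*u) - cos(3*u)) du = 2*sqrt(2)/3.

2*sqrt(2)/3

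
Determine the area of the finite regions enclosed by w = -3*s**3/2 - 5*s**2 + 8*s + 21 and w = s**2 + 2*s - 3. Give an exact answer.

Set the curves equal: -3*s**3/2 - 5*s**2 + 8*s + 21 = s**2 + 2*s - 3, so -3*s**3/2 - 6*s**2 + 6*s + 24 = 0, which factors as -3*(s - 2)*(s + 2)*(s + 4)/2 = 0. The curves meet at s = -4, -2, 2.
On [-4, -2], w = s**2 + 2*s - 3 is on top; that piece has area ∫[-4,-2] (-(-3*s**3/2 - 6*s**2 + 6*s + 24)) ds = 10.
On [-2, 2], w = -3*s**3/2 - 5*s**2 + 8*s + 21 is on top; that piece has area ∫[-2,2] (-3*s**3/2 - 6*s**2 + 6*s + 24) ds = 64.
Total enclosed area = 10 + 64 = 74.

74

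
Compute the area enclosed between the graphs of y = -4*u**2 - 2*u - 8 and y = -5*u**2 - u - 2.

Set the curves equal: -4*u**2 - 2*u - 8 = -5*u**2 - u - 2, so u**2 - u - 6 = 0, which factors as (u - 3)*(u + 2) = 0. The curves meet at u = -2, 3.
On [-2, 3], y = -5*u**2 - u - 2 is on top; that piece has area ∫[-2,3] (-(u**2 - u - 6)) du = 125/6.

125/6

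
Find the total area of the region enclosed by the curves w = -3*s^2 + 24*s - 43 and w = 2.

Set the curves equal: -3*s^2 + 24*s - 43 = 2, so -3*s^2 + 24*s - 45 = 0, which factors as -3*(s - 5)*(s - 3) = 0. The curves meet at s = 3, 5.
On [3, 5], w = -3*s^2 + 24*s - 43 is on top; that piece has area ∫[3,5] (-3*s^2 + 24*s - 45) ds = 4.

4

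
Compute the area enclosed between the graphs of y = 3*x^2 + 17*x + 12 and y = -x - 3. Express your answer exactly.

Set the curves equal: 3*x^2 + 17*x + 12 = -x - 3, so 3*x^2 + 18*x + 15 = 0, which factors as 3*(x + 1)*(x + 5) = 0. The curves meet at x = -5, -1.
On [-5, -1], y = -x - 3 is on top; that piece has area ∫[-5,-1] (-(3*x^2 + 18*x + 15)) dx = 32.

32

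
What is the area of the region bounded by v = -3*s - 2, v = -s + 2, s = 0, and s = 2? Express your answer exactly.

On [0, 2], (-3*s - 2) - (-s + 2) = -2*s - 4 is ≤ 0 throughout, so the area is a single integral of |-2*s - 4|.
∫[0,2] (-2*s - 4) ds = -12; the area of that piece is 12.

12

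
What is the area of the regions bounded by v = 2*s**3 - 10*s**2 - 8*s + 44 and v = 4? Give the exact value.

Set the curves equal: 2*s**3 - 10*s**2 - 8*s + 44 = 4, so 2*s**3 - 10*s**2 - 8*s + 40 = 0, which factors as 2*(s - 5)*(s - 2)*(s + 2) = 0. The curves meet at s = -2, 2, 5.
On [-2, 2], v = 2*s**3 - 10*s**2 - 8*s + 44 is on top; that piece has area ∫[-2,2] (2*s**3 - 10*s**2 - 8*s + 40) ds = 320/3.
On [2, 5], v = 4 is on top; that piece has area ∫[2,5] (-(2*s**3 - 10*s**2 - 8*s + 40)) ds = 99/2.
Total enclosed area = 320/3 + 99/2 = 937/6.

937/6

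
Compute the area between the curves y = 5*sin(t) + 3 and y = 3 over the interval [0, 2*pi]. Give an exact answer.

The difference (5*sin(t) + 3) - (3) = 5*sin(t) changes sign at t = pi inside [0, 2*pi], so split the integral there.
∫[0,pi] (5*sin(t)) dt = 10.
∫[pi,2*pi] (5*sin(t)) dt = -10; the area of that piece is 10.
Total area = 10 + 10 = 20.

20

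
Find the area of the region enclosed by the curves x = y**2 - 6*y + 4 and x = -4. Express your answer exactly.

Both boundary curves give x as a function of y, so integrate with respect to y. Setting them equal: y**2 - 6*y + 8 = 0, i.e. (y - 4)*(y - 2) = 0, so they meet at y = 2, 4.
For y in [2, 4], x = y**2 - 6*y + 4 is on the left; area = ∫[2,4] (-(y**2 - 6*y + 8)) dy = 4/3.

4/3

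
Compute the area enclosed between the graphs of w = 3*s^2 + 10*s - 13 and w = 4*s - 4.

Set the curves equal: 3*s^2 + 10*s - 13 = 4*s - 4, so 3*s^2 + 6*s - 9 = 0, which factors as 3*(s - 1)*(s + 3) = 0. The curves meet at s = -3, 1.
On [-3, 1], w = 4*s - 4 is on top; that piece has area ∫[-3,1] (-(3*s^2 + 6*s - 9)) ds = 32.

32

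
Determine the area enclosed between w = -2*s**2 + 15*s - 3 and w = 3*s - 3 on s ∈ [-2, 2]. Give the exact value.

The difference (-2*s**2 + 15*s - 3) - (3*s - 3) = -2*s**2 + 12*s changes sign at s = 0 inside [-2, 2], so split the integral there.
∫[-2,0] (-2*s**2 + 12*s) ds = -88/3; the area of that piece is 88/3.
∫[0,2] (-2*s**2 + 12*s) ds = 56/3.
Total area = 88/3 + 56/3 = 48.

48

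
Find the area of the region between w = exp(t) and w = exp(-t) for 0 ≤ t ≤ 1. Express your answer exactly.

On [0, 1], (exp(t)) - (exp(-t)) = exp(t) - exp(-t) is ≥ 0 throughout, so the area is a single integral of |exp(t) - exp(-t)|.
∫[0,1] (exp(t) - exp(-t)) dt = -2 + exp(-1) + exp(1).

-2 + exp(-1) + exp(1)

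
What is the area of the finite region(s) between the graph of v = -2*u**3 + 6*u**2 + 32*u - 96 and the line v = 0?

The curve meets the u-axis where -2*u**3 + 6*u**2 + 32*u - 96 = 0, i.e. -2*(u - 4)*(u - 3)*(u + 4) = 0, at u = -4, 3, 4.
On [-4, 3] the curve lies below the axis; ∫[-4,3] (-2*u**3 + 6*u**2 + 32*u - 96) du = -1029/2, giving area 1029/2.
On [3, 4] the curve lies above the axis; ∫[3,4] (-2*u**3 + 6*u**2 + 32*u - 96) du = 5/2, giving area 5/2.
Total area = 1029/2 + 5/2 = 517.

517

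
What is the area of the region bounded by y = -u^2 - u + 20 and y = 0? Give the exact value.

Set the curves equal: -u^2 - u + 20 = 0, so -u^2 - u + 20 = 0, which factors as -(u - 4)*(u + 5) = 0. The curves meet at u = -5, 4.
On [-5, 4], y = -u^2 - u + 20 is on top; that piece has area ∫[-5,4] (-u^2 - u + 20) du = 243/2.

243/2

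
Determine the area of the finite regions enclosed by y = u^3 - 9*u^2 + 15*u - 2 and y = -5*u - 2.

Set the curves equal: u^3 - 9*u^2 + 15*u - 2 = -5*u - 2, so u^3 - 9*u^2 + 20*u = 0, which factors as u*(u - 5)*(u - 4) = 0. The curves meet at u = 0, 4, 5.
On [0, 4], y = u^3 - 9*u^2 + 15*u - 2 is on top; that piece has area ∫[0,4] (u^3 - 9*u^2 + 20*u) du = 32.
On [4, 5], y = -5*u - 2 is on top; that piece has area ∫[4,5] (-(u^3 - 9*u^2 + 20*u)) du = 3/4.
Total enclosed area = 32 + 3/4 = 131/4.

131/4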